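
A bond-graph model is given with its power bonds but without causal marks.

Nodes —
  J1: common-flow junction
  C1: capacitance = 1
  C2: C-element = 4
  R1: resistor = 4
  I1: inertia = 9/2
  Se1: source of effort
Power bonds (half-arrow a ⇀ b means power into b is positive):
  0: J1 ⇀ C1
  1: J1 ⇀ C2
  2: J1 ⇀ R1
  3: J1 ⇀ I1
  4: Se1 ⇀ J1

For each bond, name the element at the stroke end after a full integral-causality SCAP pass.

β0 |J1
β1 |J1
β2 |J1
β3 |I1
β4 |J1

bond 4 →J1  (Se1 (Se) sets effort on bond)
bond 0 →J1  (C1 integral (e out))
bond 1 →J1  (C2 integral (e out))
bond 3 →I1  (I1 outputs flow p/I1)
bond 2 →J1  (J1: bond 3 brought flow, rest push out)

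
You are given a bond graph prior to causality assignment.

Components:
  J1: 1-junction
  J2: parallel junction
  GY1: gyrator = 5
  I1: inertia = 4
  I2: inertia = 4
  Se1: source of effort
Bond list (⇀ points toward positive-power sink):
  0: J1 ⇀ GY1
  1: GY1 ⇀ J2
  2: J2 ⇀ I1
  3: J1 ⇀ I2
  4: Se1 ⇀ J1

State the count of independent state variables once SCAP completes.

bond 4 |J1  (Se1 fixes effort; stroke away)
bond 2 |I1  (I1 outputs flow p/I1)
bond 1 |J2  (only one effort-in slot at J2)
bond 0 |J1  (GY1: gyrator matches bond 1)
bond 3 |I2  (J1 needs exactly one f-in)

2  (I1, I2 all integral)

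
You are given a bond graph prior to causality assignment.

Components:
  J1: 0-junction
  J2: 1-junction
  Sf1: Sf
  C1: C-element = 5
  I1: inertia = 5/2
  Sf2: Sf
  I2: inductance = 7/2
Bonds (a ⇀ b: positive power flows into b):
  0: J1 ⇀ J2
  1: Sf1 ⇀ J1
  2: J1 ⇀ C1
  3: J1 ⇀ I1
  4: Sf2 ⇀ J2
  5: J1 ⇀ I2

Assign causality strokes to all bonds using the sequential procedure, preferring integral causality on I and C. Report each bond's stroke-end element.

#0 stroke→J2
#1 stroke→Sf1
#2 stroke→J1
#3 stroke→I1
#4 stroke→Sf2
#5 stroke→I2

bond 1 →Sf1  (Sf1 (Sf) sets flow on bond)
bond 4 →Sf2  (Sf2 fixes flow; stroke at Sf2)
bond 0 →J2  (J2 flow already set via bond 4)
bond 2 →J1  (C1 outputs effort q/C1)
bond 3 →I1  (J1: bond 2 brought effort, rest push out)
bond 5 →I2  (common-e at J1 fixed by 2)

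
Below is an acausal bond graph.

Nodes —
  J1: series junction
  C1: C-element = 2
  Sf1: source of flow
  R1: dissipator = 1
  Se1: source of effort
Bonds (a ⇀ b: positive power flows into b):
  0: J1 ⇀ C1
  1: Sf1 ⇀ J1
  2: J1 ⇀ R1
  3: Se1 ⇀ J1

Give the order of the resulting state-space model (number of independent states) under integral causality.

1  (C1 all integral)

β1 →Sf1  (Sf1: flow source, stroke at near end)
β3 →J1  (source Se1 imposes e)
β0 →J1  (1-jn J1 has f-setter on 1)
β2 →J1  (common-f at J1 fixed by 1)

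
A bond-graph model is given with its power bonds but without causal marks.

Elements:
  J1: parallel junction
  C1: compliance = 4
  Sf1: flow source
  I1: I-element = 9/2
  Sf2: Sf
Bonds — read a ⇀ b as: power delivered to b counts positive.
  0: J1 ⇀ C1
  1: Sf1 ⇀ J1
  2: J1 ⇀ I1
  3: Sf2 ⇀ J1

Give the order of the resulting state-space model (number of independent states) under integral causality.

b1 stroke at Sf1  (source Sf1 imposes f)
b3 stroke at Sf2  (Sf2 fixes flow; stroke at Sf2)
b0 stroke at J1  (C1 outputs effort q/C1)
b2 stroke at I1  (common-e at J1 fixed by 0)

2  (C1, I1 all integral)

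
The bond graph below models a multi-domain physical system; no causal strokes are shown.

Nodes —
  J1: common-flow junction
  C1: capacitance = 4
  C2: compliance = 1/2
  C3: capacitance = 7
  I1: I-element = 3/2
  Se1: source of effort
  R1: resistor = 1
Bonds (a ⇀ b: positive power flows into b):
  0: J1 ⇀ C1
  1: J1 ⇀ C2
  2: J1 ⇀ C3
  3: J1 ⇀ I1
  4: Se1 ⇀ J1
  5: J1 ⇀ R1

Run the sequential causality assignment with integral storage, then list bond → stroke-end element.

#0 stroke→J1
#1 stroke→J1
#2 stroke→J1
#3 stroke→I1
#4 stroke→J1
#5 stroke→J1

β4 |J1  (source Se1 imposes e)
β0 |J1  (C1 integral (e out))
β1 |J1  (C2 outputs effort q/C2)
β2 |J1  (C3: C, integral causality)
β3 |I1  (I1 outputs flow p/I1)
β5 |J1  (J1 flow already set via bond 3)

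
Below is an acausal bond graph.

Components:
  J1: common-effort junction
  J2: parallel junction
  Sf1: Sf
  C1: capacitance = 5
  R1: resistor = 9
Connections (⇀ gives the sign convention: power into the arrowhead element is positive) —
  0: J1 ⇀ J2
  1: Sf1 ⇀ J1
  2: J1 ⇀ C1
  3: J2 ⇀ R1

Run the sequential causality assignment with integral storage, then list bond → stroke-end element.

bond 1 stroke→Sf1  (Sf1: flow source, stroke at near end)
bond 2 stroke→J1  (prefer integral on C1)
bond 0 stroke→J2  (J1: bond 2 brought effort, rest push out)
bond 3 stroke→R1  (J2: bond 0 brought effort, rest push out)

#0 →J2
#1 →Sf1
#2 →J1
#3 →R1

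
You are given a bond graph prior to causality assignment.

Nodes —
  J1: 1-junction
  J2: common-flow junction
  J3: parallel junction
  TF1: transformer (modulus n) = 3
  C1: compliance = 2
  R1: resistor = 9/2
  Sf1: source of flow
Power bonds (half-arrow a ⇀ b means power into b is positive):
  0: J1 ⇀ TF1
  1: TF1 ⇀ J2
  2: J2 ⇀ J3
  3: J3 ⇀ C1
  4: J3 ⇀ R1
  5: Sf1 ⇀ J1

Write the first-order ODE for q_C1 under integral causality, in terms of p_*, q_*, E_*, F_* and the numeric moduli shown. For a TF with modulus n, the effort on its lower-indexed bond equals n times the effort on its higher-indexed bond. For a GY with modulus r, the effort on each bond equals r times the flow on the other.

bond 5 stroke→Sf1  (Sf1: flow source, stroke at near end)
bond 0 stroke→J1  (J1: bond 5 brought flow, rest push out)
bond 1 stroke→TF1  (TF TF1: opposite of bond 0)
bond 2 stroke→J2  (1-jn J2 has f-setter on 1)
bond 3 stroke→J3  (C1 integral (e out))
bond 4 stroke→R1  (J3: bond 3 brought effort, rest push out)

dq_C1/dt = 3*F_Sf1 - q_C1/9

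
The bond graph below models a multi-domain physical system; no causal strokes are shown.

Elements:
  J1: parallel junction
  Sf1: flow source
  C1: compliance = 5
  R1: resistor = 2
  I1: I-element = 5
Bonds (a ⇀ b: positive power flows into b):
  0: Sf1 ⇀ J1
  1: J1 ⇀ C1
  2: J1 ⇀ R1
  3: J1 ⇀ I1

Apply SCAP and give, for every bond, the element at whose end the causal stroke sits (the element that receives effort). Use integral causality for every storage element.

#0 stroke→Sf1
#1 stroke→J1
#2 stroke→R1
#3 stroke→I1

b0 stroke→Sf1  (Sf1 fixes flow; stroke at Sf1)
b1 stroke→J1  (C1: C, integral causality)
b2 stroke→R1  (J1 effort already set via bond 1)
b3 stroke→I1  (common-e at J1 fixed by 1)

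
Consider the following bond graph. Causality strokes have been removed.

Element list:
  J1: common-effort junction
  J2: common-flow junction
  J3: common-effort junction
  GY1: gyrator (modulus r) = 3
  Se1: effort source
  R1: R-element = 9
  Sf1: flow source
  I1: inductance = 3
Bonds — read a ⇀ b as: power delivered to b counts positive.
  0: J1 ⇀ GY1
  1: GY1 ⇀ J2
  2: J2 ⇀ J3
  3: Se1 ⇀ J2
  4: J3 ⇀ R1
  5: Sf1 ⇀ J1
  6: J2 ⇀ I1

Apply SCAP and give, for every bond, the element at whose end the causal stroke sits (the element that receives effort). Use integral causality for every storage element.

bond 0 →J1
bond 1 →J2
bond 2 →J2
bond 3 →J2
bond 4 →J3
bond 5 →Sf1
bond 6 →I1

bond 3 |J2  (Se1 fixes effort; stroke away)
bond 5 |Sf1  (Sf1 fixes flow; stroke at Sf1)
bond 0 |J1  (only one effort-in slot at J1)
bond 1 |J2  (GY GY1: same side as bond 0)
bond 6 |I1  (I1 integral (f out))
bond 2 |J2  (J2 flow already set via bond 6)
bond 4 |J3  (closing 0-jn rule on J3)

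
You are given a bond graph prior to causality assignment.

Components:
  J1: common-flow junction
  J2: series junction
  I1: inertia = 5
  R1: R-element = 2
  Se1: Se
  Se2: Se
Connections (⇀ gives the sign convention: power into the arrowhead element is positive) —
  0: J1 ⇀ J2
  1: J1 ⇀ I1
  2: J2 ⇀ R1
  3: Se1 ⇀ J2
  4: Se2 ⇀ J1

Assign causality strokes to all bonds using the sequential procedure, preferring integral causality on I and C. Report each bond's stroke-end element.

b3 |J2  (Se1: effort source, stroke at far end)
b4 |J1  (Se2 (Se) sets effort on bond)
b1 |I1  (I1: I, integral causality)
b0 |J1  (1-jn J1 has f-setter on 1)
b2 |J2  (J2 flow already set via bond 0)

β0 →J1
β1 →I1
β2 →J2
β3 →J2
β4 →J1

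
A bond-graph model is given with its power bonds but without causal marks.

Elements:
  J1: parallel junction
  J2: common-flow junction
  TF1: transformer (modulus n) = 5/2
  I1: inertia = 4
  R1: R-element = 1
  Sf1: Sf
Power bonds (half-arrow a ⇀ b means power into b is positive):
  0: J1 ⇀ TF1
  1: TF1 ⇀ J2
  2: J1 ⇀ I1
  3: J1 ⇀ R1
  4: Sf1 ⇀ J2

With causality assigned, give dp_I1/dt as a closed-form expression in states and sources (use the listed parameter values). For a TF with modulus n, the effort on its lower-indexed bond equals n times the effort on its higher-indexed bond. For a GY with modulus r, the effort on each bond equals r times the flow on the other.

dp_I1/dt = -2*F_Sf1/5 - p_I1/4

β4 stroke→Sf1  (Sf1 (Sf) sets flow on bond)
β1 stroke→J2  (J2: bond 4 brought flow, rest push out)
β0 stroke→TF1  (TF1 one-in-one-out from 1)
β2 stroke→I1  (I1: I, integral causality)
β3 stroke→J1  (only one effort-in slot at J1)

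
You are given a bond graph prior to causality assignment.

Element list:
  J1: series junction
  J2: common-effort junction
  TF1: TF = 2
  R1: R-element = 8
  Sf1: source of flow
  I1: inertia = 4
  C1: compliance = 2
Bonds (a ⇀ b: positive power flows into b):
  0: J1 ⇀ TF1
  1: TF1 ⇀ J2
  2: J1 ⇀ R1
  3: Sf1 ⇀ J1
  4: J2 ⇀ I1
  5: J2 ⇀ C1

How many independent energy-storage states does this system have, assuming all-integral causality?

#3 stroke at Sf1  (source Sf1 imposes f)
#0 stroke at J1  (common-f at J1 fixed by 3)
#2 stroke at J1  (J1: bond 3 brought flow, rest push out)
#1 stroke at TF1  (TF1 one-in-one-out from 0)
#4 stroke at I1  (I1 outputs flow p/I1)
#5 stroke at J2  (J2 needs exactly one e-in)

2  (C1, I1 all integral)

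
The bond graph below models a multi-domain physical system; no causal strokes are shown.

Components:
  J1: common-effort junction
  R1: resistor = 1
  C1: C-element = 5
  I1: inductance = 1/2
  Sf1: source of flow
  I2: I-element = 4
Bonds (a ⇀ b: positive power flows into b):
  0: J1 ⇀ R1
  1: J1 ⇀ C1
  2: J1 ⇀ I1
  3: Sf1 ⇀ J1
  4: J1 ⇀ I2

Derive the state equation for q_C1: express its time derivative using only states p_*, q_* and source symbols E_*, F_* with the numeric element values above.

bond 3 |Sf1  (Sf1 (Sf) sets flow on bond)
bond 1 |J1  (C1 integral (e out))
bond 0 |R1  (0-jn J1 has e-setter on 1)
bond 2 |I1  (common-e at J1 fixed by 1)
bond 4 |I2  (0-jn J1 has e-setter on 1)

dq_C1/dt = F_Sf1 - 2*p_I1 - p_I2/4 - q_C1/5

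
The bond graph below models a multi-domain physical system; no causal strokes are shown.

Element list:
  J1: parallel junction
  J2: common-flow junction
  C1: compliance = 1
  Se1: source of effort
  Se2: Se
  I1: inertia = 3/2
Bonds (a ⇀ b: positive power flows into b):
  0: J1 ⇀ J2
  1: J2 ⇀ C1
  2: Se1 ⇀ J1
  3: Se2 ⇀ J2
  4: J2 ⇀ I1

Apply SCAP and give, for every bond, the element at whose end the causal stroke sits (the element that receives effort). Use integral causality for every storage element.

bond 0 stroke at J2
bond 1 stroke at J2
bond 2 stroke at J1
bond 3 stroke at J2
bond 4 stroke at I1

b2 stroke→J1  (Se1: effort source, stroke at far end)
b3 stroke→J2  (Se2 fixes effort; stroke away)
b0 stroke→J2  (J1: bond 2 brought effort, rest push out)
b1 stroke→J2  (C1 outputs effort q/C1)
b4 stroke→I1  (closing 1-jn rule on J2)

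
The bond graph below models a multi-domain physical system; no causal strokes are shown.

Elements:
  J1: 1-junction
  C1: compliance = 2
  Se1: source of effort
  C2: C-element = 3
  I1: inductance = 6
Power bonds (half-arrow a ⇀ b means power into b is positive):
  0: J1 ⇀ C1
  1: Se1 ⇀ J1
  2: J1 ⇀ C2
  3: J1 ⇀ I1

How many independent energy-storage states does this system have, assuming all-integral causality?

#1 stroke→J1  (Se1 (Se) sets effort on bond)
#0 stroke→J1  (C1: C, integral causality)
#2 stroke→J1  (C2 integral (e out))
#3 stroke→I1  (closing 1-jn rule on J1)

3  (C1, C2, I1 all integral)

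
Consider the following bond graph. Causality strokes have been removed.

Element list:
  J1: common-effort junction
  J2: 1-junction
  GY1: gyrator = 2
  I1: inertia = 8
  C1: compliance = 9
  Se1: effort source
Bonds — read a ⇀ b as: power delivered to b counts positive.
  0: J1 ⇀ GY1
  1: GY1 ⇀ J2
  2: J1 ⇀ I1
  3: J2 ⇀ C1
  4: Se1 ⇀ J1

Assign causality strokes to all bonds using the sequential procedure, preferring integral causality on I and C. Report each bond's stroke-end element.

b4 stroke→J1  (source Se1 imposes e)
b0 stroke→GY1  (0-jn J1 has e-setter on 4)
b2 stroke→I1  (J1 effort already set via bond 4)
b1 stroke→GY1  (GY1 both-in/both-out from 0)
b3 stroke→J2  (J2: bond 1 brought flow, rest push out)

#0 |GY1
#1 |GY1
#2 |I1
#3 |J2
#4 |J1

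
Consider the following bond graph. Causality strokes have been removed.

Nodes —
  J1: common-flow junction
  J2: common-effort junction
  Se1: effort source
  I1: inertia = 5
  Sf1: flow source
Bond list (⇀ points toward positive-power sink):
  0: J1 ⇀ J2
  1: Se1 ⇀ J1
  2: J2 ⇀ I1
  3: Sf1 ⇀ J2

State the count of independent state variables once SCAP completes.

1  (I1 all integral)

b1 stroke at J1  (Se1 fixes effort; stroke away)
b3 stroke at Sf1  (source Sf1 imposes f)
b0 stroke at J2  (J1: last free bond brings flow in)
b2 stroke at I1  (J2 effort already set via bond 0)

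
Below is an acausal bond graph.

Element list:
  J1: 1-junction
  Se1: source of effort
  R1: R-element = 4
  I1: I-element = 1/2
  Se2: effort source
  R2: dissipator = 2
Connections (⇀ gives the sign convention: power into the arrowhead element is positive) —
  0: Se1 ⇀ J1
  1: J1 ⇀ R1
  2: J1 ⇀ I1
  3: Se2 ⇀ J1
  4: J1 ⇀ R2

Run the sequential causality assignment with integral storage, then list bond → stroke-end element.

bond 0 →J1
bond 1 →J1
bond 2 →I1
bond 3 →J1
bond 4 →J1

β0 |J1  (Se1: effort source, stroke at far end)
β3 |J1  (source Se2 imposes e)
β2 |I1  (I1: I, integral causality)
β1 |J1  (common-f at J1 fixed by 2)
β4 |J1  (common-f at J1 fixed by 2)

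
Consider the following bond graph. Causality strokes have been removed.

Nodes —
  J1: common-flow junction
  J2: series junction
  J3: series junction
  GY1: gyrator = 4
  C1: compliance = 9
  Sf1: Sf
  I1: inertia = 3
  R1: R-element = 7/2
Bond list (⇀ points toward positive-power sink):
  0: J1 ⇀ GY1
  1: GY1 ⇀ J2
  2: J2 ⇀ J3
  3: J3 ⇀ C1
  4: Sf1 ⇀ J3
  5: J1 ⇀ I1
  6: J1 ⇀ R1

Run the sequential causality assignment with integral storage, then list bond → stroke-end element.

#0 stroke at J1
#1 stroke at J2
#2 stroke at J3
#3 stroke at J3
#4 stroke at Sf1
#5 stroke at I1
#6 stroke at J1

β4 |Sf1  (source Sf1 imposes f)
β2 |J3  (J3 flow already set via bond 4)
β3 |J3  (1-jn J3 has f-setter on 4)
β1 |J2  (1-jn J2 has f-setter on 2)
β0 |J1  (GY GY1: same side as bond 1)
β5 |I1  (I1 integral (f out))
β6 |J1  (common-f at J1 fixed by 5)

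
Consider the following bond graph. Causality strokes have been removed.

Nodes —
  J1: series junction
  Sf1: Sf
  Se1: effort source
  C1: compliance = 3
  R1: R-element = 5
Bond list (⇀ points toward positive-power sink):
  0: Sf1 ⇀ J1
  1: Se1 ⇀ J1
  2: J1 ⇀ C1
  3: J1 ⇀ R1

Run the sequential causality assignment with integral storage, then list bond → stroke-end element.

bond 0 stroke at Sf1  (Sf1 (Sf) sets flow on bond)
bond 1 stroke at J1  (Se1: effort source, stroke at far end)
bond 2 stroke at J1  (common-f at J1 fixed by 0)
bond 3 stroke at J1  (1-jn J1 has f-setter on 0)

bond 0 |Sf1
bond 1 |J1
bond 2 |J1
bond 3 |J1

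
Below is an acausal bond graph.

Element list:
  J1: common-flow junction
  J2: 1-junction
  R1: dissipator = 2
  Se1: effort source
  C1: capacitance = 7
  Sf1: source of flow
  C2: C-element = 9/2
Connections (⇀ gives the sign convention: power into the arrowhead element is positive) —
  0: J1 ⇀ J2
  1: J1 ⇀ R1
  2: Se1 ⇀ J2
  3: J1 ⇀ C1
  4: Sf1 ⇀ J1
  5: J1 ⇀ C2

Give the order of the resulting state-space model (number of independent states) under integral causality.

2  (C1, C2 all integral)

#2 stroke at J2  (Se1 fixes effort; stroke away)
#4 stroke at Sf1  (Sf1 fixes flow; stroke at Sf1)
#0 stroke at J1  (common-f at J1 fixed by 4)
#1 stroke at J1  (common-f at J1 fixed by 4)
#3 stroke at J1  (J1 flow already set via bond 4)
#5 stroke at J1  (J1 flow already set via bond 4)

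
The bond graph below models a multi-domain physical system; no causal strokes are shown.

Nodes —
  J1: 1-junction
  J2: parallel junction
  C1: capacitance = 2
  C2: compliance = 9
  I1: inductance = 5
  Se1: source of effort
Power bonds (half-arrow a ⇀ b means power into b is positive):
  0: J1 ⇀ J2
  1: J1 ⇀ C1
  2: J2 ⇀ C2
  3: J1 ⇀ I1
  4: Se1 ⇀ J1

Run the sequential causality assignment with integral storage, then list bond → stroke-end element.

#0 stroke→J1
#1 stroke→J1
#2 stroke→J2
#3 stroke→I1
#4 stroke→J1

#4 stroke at J1  (Se1 (Se) sets effort on bond)
#1 stroke at J1  (C1 outputs effort q/C1)
#2 stroke at J2  (prefer integral on C2)
#0 stroke at J1  (0-jn J2 has e-setter on 2)
#3 stroke at I1  (J1 needs exactly one f-in)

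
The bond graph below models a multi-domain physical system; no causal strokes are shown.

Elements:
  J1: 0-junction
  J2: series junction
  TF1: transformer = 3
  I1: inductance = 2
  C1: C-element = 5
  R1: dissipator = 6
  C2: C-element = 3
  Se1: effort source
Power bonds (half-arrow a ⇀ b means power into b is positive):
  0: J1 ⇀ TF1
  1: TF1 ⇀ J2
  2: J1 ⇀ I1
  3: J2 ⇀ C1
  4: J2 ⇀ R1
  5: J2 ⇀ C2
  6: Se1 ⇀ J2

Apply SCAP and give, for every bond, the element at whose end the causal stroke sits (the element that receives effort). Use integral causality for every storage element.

#6 →J2  (Se1: effort source, stroke at far end)
#2 →I1  (prefer integral on I1)
#0 →J1  (closing 0-jn rule on J1)
#1 →TF1  (TF1 one-in-one-out from 0)
#3 →J2  (1-jn J2 has f-setter on 1)
#4 →J2  (common-f at J2 fixed by 1)
#5 →J2  (common-f at J2 fixed by 1)

β0 →J1
β1 →TF1
β2 →I1
β3 →J2
β4 →J2
β5 →J2
β6 →J2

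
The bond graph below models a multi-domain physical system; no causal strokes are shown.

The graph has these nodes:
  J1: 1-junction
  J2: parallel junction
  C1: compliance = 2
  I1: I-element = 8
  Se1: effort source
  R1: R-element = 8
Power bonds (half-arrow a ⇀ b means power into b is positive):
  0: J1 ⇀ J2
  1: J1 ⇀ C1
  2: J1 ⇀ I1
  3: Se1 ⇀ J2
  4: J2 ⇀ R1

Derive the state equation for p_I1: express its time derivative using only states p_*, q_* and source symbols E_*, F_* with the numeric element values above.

dp_I1/dt = -E_Se1 - q_C1/2

#3 stroke at J2  (Se1: effort source, stroke at far end)
#0 stroke at J1  (common-e at J2 fixed by 3)
#4 stroke at R1  (J2: bond 3 brought effort, rest push out)
#1 stroke at J1  (C1 integral (e out))
#2 stroke at I1  (J1: last free bond brings flow in)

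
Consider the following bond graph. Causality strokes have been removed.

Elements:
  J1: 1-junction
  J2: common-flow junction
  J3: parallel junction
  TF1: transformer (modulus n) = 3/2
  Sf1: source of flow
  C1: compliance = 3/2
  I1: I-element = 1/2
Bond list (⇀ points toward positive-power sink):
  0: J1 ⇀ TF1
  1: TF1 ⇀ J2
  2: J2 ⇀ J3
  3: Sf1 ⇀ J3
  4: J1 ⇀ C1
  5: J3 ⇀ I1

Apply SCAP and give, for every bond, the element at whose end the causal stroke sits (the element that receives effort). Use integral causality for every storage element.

b0 →TF1
b1 →J2
b2 →J3
b3 →Sf1
b4 →J1
b5 →I1

bond 3 |Sf1  (Sf1: flow source, stroke at near end)
bond 4 |J1  (C1 outputs effort q/C1)
bond 0 |TF1  (closing 1-jn rule on J1)
bond 1 |J2  (TF TF1: opposite of bond 0)
bond 2 |J3  (closing 1-jn rule on J2)
bond 5 |I1  (J3 effort already set via bond 2)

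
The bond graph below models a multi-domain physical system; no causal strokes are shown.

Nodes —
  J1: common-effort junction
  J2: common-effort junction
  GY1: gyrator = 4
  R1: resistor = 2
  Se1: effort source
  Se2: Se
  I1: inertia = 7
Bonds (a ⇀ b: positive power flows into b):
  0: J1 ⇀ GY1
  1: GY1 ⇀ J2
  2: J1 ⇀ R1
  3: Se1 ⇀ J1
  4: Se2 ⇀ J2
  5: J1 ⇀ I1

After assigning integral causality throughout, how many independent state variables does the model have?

bond 3 |J1  (Se1 fixes effort; stroke away)
bond 4 |J2  (source Se2 imposes e)
bond 0 |GY1  (J1 effort already set via bond 3)
bond 2 |R1  (J1: bond 3 brought effort, rest push out)
bond 5 |I1  (J1: bond 3 brought effort, rest push out)
bond 1 |GY1  (0-jn J2 has e-setter on 4)

1  (I1 all integral)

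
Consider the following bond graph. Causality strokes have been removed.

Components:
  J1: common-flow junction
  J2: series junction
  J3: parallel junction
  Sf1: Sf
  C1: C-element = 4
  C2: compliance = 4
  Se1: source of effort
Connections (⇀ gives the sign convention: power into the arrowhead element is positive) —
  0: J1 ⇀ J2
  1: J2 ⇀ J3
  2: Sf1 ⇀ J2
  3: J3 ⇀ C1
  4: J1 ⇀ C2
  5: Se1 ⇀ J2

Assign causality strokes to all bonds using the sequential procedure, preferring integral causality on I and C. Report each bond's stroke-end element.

b2 →Sf1  (Sf1 (Sf) sets flow on bond)
b5 →J2  (Se1 (Se) sets effort on bond)
b0 →J2  (1-jn J2 has f-setter on 2)
b1 →J2  (J2: bond 2 brought flow, rest push out)
b3 →J3  (only one effort-in slot at J3)
b4 →J1  (J1: bond 0 brought flow, rest push out)

b0 |J2
b1 |J2
b2 |Sf1
b3 |J3
b4 |J1
b5 |J2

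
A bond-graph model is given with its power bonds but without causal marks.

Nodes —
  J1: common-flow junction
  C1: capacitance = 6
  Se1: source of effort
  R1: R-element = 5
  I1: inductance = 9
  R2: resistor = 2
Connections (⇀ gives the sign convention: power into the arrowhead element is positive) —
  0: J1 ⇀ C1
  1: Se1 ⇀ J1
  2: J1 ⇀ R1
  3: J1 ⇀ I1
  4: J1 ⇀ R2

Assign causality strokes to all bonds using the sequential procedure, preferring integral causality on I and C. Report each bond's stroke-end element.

β0 stroke→J1
β1 stroke→J1
β2 stroke→J1
β3 stroke→I1
β4 stroke→J1

bond 1 stroke→J1  (source Se1 imposes e)
bond 0 stroke→J1  (C1: C, integral causality)
bond 3 stroke→I1  (I1 outputs flow p/I1)
bond 2 stroke→J1  (J1: bond 3 brought flow, rest push out)
bond 4 stroke→J1  (J1 flow already set via bond 3)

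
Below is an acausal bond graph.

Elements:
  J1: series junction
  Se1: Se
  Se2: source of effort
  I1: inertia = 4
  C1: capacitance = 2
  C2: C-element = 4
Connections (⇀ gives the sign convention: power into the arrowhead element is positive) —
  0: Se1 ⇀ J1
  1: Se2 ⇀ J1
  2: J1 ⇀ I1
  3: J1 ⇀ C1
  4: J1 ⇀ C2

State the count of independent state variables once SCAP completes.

b0 stroke→J1  (Se1: effort source, stroke at far end)
b1 stroke→J1  (source Se2 imposes e)
b2 stroke→I1  (I1: I, integral causality)
b3 stroke→J1  (1-jn J1 has f-setter on 2)
b4 stroke→J1  (J1: bond 2 brought flow, rest push out)

3  (C1, C2, I1 all integral)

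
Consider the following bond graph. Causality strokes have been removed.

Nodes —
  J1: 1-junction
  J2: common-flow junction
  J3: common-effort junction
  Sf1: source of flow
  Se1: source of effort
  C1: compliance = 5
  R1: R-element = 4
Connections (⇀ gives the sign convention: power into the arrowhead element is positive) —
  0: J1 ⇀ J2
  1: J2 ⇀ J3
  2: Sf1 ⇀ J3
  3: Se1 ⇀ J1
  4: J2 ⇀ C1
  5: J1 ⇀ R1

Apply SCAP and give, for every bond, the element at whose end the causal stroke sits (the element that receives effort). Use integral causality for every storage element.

#2 →Sf1  (Sf1 (Sf) sets flow on bond)
#3 →J1  (Se1 (Se) sets effort on bond)
#1 →J3  (closing 0-jn rule on J3)
#0 →J2  (common-f at J2 fixed by 1)
#4 →J2  (1-jn J2 has f-setter on 1)
#5 →J1  (J1 flow already set via bond 0)

bond 0 |J2
bond 1 |J3
bond 2 |Sf1
bond 3 |J1
bond 4 |J2
bond 5 |J1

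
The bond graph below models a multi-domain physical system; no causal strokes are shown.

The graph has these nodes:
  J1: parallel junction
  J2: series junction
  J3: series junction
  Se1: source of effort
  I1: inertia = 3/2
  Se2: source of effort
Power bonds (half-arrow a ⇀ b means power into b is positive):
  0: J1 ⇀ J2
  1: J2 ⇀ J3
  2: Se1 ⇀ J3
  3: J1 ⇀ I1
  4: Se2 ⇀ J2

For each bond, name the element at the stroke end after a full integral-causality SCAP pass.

#2 stroke at J3  (Se1 (Se) sets effort on bond)
#4 stroke at J2  (Se2: effort source, stroke at far end)
#1 stroke at J2  (closing 1-jn rule on J3)
#0 stroke at J1  (J2: last free bond brings flow in)
#3 stroke at I1  (0-jn J1 has e-setter on 0)

b0 stroke→J1
b1 stroke→J2
b2 stroke→J3
b3 stroke→I1
b4 stroke→J2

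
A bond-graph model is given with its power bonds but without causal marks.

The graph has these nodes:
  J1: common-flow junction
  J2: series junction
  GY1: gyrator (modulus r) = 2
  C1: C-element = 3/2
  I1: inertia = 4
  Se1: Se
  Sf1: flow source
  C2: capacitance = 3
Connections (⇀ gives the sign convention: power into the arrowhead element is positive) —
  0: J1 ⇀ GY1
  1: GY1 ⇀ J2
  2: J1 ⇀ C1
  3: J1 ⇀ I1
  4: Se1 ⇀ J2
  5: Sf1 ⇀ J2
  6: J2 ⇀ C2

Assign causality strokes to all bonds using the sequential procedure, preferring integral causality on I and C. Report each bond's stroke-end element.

b4 stroke→J2  (Se1: effort source, stroke at far end)
b5 stroke→Sf1  (Sf1 fixes flow; stroke at Sf1)
b1 stroke→J2  (J2: bond 5 brought flow, rest push out)
b6 stroke→J2  (J2: bond 5 brought flow, rest push out)
b0 stroke→J1  (GY1 both-in/both-out from 1)
b2 stroke→J1  (C1 outputs effort q/C1)
b3 stroke→I1  (only one flow-in slot at J1)

#0 stroke at J1
#1 stroke at J2
#2 stroke at J1
#3 stroke at I1
#4 stroke at J2
#5 stroke at Sf1
#6 stroke at J2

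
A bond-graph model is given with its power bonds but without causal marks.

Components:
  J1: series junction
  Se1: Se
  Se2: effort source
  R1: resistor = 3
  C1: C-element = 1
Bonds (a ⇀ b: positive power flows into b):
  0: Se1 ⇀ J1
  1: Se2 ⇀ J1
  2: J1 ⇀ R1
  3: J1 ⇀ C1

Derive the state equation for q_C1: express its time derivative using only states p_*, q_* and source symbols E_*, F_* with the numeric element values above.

dq_C1/dt = E_Se1/3 + E_Se2/3 - q_C1/3

β0 stroke at J1  (source Se1 imposes e)
β1 stroke at J1  (Se2 fixes effort; stroke away)
β3 stroke at J1  (prefer integral on C1)
β2 stroke at R1  (only one flow-in slot at J1)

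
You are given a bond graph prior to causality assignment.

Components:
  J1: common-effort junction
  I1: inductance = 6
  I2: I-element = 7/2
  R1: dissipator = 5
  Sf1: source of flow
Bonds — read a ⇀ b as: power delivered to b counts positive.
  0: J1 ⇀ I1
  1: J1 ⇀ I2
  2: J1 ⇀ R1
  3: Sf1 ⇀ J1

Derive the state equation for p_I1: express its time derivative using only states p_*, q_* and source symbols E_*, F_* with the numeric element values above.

dp_I1/dt = 5*F_Sf1 - 5*p_I1/6 - 10*p_I2/7

β3 |Sf1  (source Sf1 imposes f)
β0 |I1  (I1: I, integral causality)
β1 |I2  (I2 outputs flow p/I2)
β2 |J1  (J1 needs exactly one e-in)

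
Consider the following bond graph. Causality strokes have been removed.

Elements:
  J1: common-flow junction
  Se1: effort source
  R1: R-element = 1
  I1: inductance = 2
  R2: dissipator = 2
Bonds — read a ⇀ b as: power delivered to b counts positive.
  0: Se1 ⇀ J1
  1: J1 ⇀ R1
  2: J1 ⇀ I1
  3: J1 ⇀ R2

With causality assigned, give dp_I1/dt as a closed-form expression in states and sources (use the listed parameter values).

dp_I1/dt = E_Se1 - 3*p_I1/2

#0 |J1  (Se1: effort source, stroke at far end)
#2 |I1  (I1: I, integral causality)
#1 |J1  (common-f at J1 fixed by 2)
#3 |J1  (J1: bond 2 brought flow, rest push out)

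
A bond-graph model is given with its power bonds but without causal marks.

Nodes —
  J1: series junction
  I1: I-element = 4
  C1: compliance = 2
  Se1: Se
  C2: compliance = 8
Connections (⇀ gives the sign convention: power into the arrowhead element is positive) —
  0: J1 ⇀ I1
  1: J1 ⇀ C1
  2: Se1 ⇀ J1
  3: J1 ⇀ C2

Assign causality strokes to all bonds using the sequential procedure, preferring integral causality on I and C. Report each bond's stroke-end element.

β0 stroke at I1
β1 stroke at J1
β2 stroke at J1
β3 stroke at J1

β2 stroke→J1  (source Se1 imposes e)
β0 stroke→I1  (I1: I, integral causality)
β1 stroke→J1  (J1: bond 0 brought flow, rest push out)
β3 stroke→J1  (J1 flow already set via bond 0)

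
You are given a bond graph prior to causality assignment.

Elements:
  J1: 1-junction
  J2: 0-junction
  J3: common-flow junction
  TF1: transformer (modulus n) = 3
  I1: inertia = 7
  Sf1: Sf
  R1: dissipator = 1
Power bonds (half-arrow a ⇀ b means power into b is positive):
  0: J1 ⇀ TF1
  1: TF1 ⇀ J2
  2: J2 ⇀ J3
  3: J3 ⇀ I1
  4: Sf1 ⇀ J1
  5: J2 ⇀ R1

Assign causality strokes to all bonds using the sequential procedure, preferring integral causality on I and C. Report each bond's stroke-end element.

#4 →Sf1  (Sf1 (Sf) sets flow on bond)
#0 →J1  (J1: bond 4 brought flow, rest push out)
#1 →TF1  (through TF1, causality passes straight; one stroke at TF1)
#3 →I1  (I1 integral (f out))
#2 →J3  (J3 flow already set via bond 3)
#5 →J2  (closing 0-jn rule on J2)

bond 0 →J1
bond 1 →TF1
bond 2 →J3
bond 3 →I1
bond 4 →Sf1
bond 5 →J2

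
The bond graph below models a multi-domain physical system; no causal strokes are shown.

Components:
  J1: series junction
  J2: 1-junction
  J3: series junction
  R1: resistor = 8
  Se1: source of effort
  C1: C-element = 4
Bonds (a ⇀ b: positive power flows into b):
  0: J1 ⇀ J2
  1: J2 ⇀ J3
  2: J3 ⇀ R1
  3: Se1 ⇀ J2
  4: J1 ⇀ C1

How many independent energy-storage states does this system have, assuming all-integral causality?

1  (C1 all integral)

b3 stroke→J2  (Se1 (Se) sets effort on bond)
b4 stroke→J1  (C1 integral (e out))
b0 stroke→J2  (J1: last free bond brings flow in)
b1 stroke→J3  (J2: last free bond brings flow in)
b2 stroke→R1  (J3 needs exactly one f-in)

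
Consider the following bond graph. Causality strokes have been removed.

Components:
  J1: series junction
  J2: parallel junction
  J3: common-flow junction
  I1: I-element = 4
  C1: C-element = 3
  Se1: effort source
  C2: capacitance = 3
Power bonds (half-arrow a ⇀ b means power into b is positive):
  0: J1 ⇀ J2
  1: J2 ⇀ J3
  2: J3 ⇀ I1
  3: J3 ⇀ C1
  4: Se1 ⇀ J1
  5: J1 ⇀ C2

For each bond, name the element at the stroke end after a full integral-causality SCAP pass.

#0 stroke at J2
#1 stroke at J3
#2 stroke at I1
#3 stroke at J3
#4 stroke at J1
#5 stroke at J1

b4 stroke at J1  (Se1 fixes effort; stroke away)
b2 stroke at I1  (prefer integral on I1)
b1 stroke at J3  (1-jn J3 has f-setter on 2)
b3 stroke at J3  (1-jn J3 has f-setter on 2)
b0 stroke at J2  (J2 needs exactly one e-in)
b5 stroke at J1  (common-f at J1 fixed by 0)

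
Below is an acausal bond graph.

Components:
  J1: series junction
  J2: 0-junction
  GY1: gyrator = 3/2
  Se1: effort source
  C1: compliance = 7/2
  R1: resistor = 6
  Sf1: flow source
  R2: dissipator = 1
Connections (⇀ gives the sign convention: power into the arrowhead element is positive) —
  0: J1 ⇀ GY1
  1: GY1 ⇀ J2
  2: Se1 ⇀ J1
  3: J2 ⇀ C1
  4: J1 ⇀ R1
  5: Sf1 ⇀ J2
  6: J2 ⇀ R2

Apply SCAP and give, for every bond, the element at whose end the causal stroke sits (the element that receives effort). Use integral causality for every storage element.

#2 stroke at J1  (Se1: effort source, stroke at far end)
#5 stroke at Sf1  (source Sf1 imposes f)
#3 stroke at J2  (prefer integral on C1)
#1 stroke at GY1  (J2 effort already set via bond 3)
#6 stroke at R2  (J2: bond 3 brought effort, rest push out)
#0 stroke at GY1  (through GY1, causality inverts; strokes same side of GY1)
#4 stroke at J1  (1-jn J1 has f-setter on 0)

b0 stroke at GY1
b1 stroke at GY1
b2 stroke at J1
b3 stroke at J2
b4 stroke at J1
b5 stroke at Sf1
b6 stroke at R2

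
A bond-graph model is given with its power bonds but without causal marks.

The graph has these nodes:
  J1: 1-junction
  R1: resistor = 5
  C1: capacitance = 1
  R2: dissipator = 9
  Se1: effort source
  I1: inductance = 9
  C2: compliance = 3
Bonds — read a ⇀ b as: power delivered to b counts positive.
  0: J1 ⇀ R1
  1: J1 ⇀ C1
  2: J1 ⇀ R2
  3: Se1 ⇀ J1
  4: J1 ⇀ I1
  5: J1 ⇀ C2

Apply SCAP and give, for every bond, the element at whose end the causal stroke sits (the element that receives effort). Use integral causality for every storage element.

#0 →J1
#1 →J1
#2 →J1
#3 →J1
#4 →I1
#5 →J1

β3 |J1  (Se1 (Se) sets effort on bond)
β1 |J1  (C1: C, integral causality)
β4 |I1  (I1: I, integral causality)
β0 |J1  (J1 flow already set via bond 4)
β2 |J1  (J1: bond 4 brought flow, rest push out)
β5 |J1  (J1: bond 4 brought flow, rest push out)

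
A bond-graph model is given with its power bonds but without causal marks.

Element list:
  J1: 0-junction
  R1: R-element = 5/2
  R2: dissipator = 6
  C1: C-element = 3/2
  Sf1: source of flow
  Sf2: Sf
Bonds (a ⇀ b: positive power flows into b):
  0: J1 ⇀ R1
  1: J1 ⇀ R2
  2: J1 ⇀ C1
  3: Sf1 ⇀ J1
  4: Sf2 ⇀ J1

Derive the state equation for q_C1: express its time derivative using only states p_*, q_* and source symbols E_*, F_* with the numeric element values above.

#3 stroke at Sf1  (Sf1: flow source, stroke at near end)
#4 stroke at Sf2  (Sf2 fixes flow; stroke at Sf2)
#2 stroke at J1  (C1 integral (e out))
#0 stroke at R1  (J1: bond 2 brought effort, rest push out)
#1 stroke at R2  (J1 effort already set via bond 2)

dq_C1/dt = F_Sf1 + F_Sf2 - 17*q_C1/45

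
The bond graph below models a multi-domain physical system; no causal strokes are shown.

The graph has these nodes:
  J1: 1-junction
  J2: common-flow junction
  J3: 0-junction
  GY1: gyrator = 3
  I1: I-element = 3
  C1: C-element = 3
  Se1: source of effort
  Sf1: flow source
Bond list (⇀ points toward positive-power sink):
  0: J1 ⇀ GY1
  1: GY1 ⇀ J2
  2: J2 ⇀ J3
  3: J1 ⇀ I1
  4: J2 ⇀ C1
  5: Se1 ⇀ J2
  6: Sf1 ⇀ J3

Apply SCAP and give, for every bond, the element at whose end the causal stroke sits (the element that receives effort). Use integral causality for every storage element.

β0 →J1
β1 →J2
β2 →J3
β3 →I1
β4 →J2
β5 →J2
β6 →Sf1

bond 5 stroke at J2  (Se1: effort source, stroke at far end)
bond 6 stroke at Sf1  (Sf1: flow source, stroke at near end)
bond 2 stroke at J3  (J3 needs exactly one e-in)
bond 1 stroke at J2  (1-jn J2 has f-setter on 2)
bond 4 stroke at J2  (1-jn J2 has f-setter on 2)
bond 0 stroke at J1  (GY GY1: same side as bond 1)
bond 3 stroke at I1  (J1 needs exactly one f-in)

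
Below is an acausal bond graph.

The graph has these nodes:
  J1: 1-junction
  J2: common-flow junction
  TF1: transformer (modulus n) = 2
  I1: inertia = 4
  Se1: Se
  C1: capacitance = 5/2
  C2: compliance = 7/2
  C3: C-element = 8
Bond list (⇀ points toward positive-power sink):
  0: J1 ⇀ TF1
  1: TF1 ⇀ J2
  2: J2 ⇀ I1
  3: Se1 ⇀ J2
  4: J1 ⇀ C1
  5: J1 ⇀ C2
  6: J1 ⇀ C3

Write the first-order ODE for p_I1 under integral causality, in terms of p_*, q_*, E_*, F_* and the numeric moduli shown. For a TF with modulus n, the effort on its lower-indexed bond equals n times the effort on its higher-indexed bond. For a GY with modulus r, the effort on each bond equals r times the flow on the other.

β3 →J2  (source Se1 imposes e)
β2 →I1  (prefer integral on I1)
β1 →J2  (1-jn J2 has f-setter on 2)
β0 →TF1  (TF TF1: opposite of bond 1)
β4 →J1  (common-f at J1 fixed by 0)
β5 →J1  (1-jn J1 has f-setter on 0)
β6 →J1  (J1 flow already set via bond 0)

dp_I1/dt = E_Se1 - q_C1/5 - q_C2/7 - q_C3/16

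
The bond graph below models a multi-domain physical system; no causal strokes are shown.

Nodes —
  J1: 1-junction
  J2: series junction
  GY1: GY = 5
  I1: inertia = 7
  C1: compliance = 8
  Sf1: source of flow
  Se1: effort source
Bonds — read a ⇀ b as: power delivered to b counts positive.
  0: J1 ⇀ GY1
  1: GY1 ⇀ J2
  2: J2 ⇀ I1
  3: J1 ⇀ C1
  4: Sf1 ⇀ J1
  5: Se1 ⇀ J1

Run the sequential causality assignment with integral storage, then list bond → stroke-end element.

bond 4 stroke at Sf1  (Sf1 fixes flow; stroke at Sf1)
bond 5 stroke at J1  (Se1 (Se) sets effort on bond)
bond 0 stroke at J1  (1-jn J1 has f-setter on 4)
bond 3 stroke at J1  (J1 flow already set via bond 4)
bond 1 stroke at J2  (GY1 both-in/both-out from 0)
bond 2 stroke at I1  (only one flow-in slot at J2)

β0 →J1
β1 →J2
β2 →I1
β3 →J1
β4 →Sf1
β5 →J1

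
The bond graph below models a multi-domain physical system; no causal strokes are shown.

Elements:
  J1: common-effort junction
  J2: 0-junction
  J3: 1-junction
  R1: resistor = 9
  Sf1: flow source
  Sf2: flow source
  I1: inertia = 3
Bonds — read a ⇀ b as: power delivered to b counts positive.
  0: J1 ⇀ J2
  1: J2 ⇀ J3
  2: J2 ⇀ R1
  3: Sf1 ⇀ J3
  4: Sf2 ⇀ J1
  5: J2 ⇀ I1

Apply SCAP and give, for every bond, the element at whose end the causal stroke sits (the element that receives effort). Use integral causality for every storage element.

#3 stroke→Sf1  (source Sf1 imposes f)
#4 stroke→Sf2  (source Sf2 imposes f)
#0 stroke→J1  (J1: last free bond brings effort in)
#1 stroke→J3  (common-f at J3 fixed by 3)
#5 stroke→I1  (prefer integral on I1)
#2 stroke→J2  (closing 0-jn rule on J2)

bond 0 |J1
bond 1 |J3
bond 2 |J2
bond 3 |Sf1
bond 4 |Sf2
bond 5 |I1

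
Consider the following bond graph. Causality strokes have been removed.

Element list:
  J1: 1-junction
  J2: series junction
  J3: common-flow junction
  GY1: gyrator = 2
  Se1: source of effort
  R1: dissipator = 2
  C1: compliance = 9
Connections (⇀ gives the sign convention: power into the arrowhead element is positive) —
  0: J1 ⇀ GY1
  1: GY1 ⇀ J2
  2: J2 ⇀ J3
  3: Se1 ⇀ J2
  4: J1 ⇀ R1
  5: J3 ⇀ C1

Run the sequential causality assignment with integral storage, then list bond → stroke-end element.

#0 →GY1
#1 →GY1
#2 →J2
#3 →J2
#4 →J1
#5 →J3

β3 stroke at J2  (Se1 (Se) sets effort on bond)
β5 stroke at J3  (C1: C, integral causality)
β2 stroke at J2  (closing 1-jn rule on J3)
β1 stroke at GY1  (J2: last free bond brings flow in)
β0 stroke at GY1  (through GY1, causality inverts; strokes same side of GY1)
β4 stroke at J1  (common-f at J1 fixed by 0)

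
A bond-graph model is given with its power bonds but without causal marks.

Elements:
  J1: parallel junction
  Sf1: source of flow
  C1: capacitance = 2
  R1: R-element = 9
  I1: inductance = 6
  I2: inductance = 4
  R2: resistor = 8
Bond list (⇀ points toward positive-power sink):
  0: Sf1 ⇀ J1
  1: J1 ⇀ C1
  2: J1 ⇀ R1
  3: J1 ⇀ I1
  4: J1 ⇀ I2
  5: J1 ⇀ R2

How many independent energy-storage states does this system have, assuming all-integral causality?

β0 stroke→Sf1  (Sf1 fixes flow; stroke at Sf1)
β1 stroke→J1  (C1: C, integral causality)
β2 stroke→R1  (0-jn J1 has e-setter on 1)
β3 stroke→I1  (common-e at J1 fixed by 1)
β4 stroke→I2  (J1: bond 1 brought effort, rest push out)
β5 stroke→R2  (J1 effort already set via bond 1)

3  (C1, I1, I2 all integral)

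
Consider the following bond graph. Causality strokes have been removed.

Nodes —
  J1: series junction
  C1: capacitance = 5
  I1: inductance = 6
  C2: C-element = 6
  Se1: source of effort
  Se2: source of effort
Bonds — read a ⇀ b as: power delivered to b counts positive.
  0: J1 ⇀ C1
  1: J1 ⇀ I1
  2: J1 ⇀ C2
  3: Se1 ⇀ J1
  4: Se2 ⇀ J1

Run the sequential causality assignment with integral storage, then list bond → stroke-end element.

bond 0 stroke→J1
bond 1 stroke→I1
bond 2 stroke→J1
bond 3 stroke→J1
bond 4 stroke→J1

β3 →J1  (source Se1 imposes e)
β4 →J1  (Se2 fixes effort; stroke away)
β0 →J1  (C1: C, integral causality)
β1 →I1  (I1 outputs flow p/I1)
β2 →J1  (J1 flow already set via bond 1)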